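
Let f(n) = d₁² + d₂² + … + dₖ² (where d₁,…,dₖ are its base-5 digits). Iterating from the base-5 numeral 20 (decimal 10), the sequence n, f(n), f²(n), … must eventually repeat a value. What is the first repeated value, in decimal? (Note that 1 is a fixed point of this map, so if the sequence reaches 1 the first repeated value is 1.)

10

10 = (2,0)_5 → 4
4 = (4)_5 → 16
16 = (3,1)_5 → 10  — 10 already appeared earlier.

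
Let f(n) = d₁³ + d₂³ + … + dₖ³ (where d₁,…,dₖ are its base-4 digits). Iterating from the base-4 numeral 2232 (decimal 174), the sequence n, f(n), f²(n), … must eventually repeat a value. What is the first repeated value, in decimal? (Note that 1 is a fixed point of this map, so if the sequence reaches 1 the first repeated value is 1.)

9

174 = (2,2,3,2)_4 → 2³ + 2³ + 3³ + 2³ = 51
51 = (3,0,3)_4 → 3³ + 0³ + 3³ = 54
54 = (3,1,2)_4 → 3³ + 1³ + 2³ = 36
36 = (2,1,0)_4 → 2³ + 1³ + 0³ = 9
9 = (2,1)_4 → 2³ + 1³ = 9  — 9 already appeared earlier.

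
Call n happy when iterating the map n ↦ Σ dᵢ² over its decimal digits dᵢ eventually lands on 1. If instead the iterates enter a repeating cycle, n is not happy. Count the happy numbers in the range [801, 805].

801: 801 → 65 → 61 → 37 → 58 → 89 → 145 → 42 → 20 → 4 → 16 → 37  — not happy
802: 802 → 68 → 100 → 1  — happy
803: 803 → 73 → 58 → 89 → 145 → 42 → 20 → 4 → 16 → 37 → 58  — not happy
804: 804 → 80 → 64 → 52 → 29 → 85 → 89 → 145 → 42 → 20 → 4 → 16 → 37 → 58 → 89  — not happy
805: 805 → 89 → 145 → 42 → 20 → 4 → 16 → 37 → 58 → 89  — not happy
happy: 802

1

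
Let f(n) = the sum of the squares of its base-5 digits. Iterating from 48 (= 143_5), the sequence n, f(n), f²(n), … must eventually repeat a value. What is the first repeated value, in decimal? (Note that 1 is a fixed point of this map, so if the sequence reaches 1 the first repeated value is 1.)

4

48 = (1,4,3)_5 → 1² + 4² + 3² = 1 + 16 + 9 = 26
26 = (1,0,1)_5 → 1² + 0² + 1² = 1 + 0 + 1 = 2
2 = (2)_5 → 2² = 4
4 = (4)_5 → 4² = 16
16 = (3,1)_5 → 3² + 1² = 9 + 1 = 10
10 = (2,0)_5 → 2² + 0² = 4 + 0 = 4  — 4 already appeared earlier.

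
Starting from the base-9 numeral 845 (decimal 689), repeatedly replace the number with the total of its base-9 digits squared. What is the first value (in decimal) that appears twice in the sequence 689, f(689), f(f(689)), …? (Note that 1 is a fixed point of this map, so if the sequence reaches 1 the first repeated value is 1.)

689 = (8,4,5)_9 → 8² + 4² + 5² = 105
105 = (1,2,6)_9 → 1² + 2² + 6² = 41
41 = (4,5)_9 → 4² + 5² = 41  — 41 already appeared earlier.

41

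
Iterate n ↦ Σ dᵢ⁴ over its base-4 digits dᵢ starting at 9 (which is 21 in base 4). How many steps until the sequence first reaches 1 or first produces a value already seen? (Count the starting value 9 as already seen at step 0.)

9 = (2,1)_4 → 2⁴ + 1⁴ = 16 + 1 = 17
17 = (1,0,1)_4 → 1⁴ + 0⁴ + 1⁴ = 1 + 0 + 1 = 2
2 = (2)_4 → 2⁴ = 16
16 = (1,0,0)_4 → 1⁴ + 0⁴ + 0⁴ = 1 + 0 + 0 = 1  — reached 1.
That took 4 steps.

4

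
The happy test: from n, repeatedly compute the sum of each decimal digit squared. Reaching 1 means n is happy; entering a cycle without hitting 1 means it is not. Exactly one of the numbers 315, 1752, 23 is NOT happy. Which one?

315

315: 315 → 35 → 34 → 25 → 29 → 85 → 89 → 145 → 42 → 20 → 4 → 16 → 37 → 58 → 89  — repeats 89 (not happy)
1752: 1752 → 79 → 130 → 10 → 1  — reaches 1 (happy)
23: 23 → 13 → 10 → 1  — reaches 1 (happy)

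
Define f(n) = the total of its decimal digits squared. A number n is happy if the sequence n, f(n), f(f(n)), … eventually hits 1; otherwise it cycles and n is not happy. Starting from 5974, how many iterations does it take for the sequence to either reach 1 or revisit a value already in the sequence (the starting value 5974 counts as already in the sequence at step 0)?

13

5974 → 5² + 9² + 7² + 4² = 25 + 81 + 49 + 16 = 171
171 → 1² + 7² + 1² = 1 + 49 + 1 = 51
51 → 5² + 1² = 25 + 1 = 26
26 → 2² + 6² = 4 + 36 = 40
40 → 4² + 0² = 16 + 0 = 16
16 → 1² + 6² = 1 + 36 = 37
37 → 3² + 7² = 9 + 49 = 58
58 → 5² + 8² = 25 + 64 = 89
89 → 8² + 9² = 64 + 81 = 145
145 → 1² + 4² + 5² = 1 + 16 + 25 = 42
42 → 4² + 2² = 16 + 4 = 20
20 → 2² + 0² = 4 + 0 = 4
4 → 4² = 16  — 16 repeats.
That took 13 steps.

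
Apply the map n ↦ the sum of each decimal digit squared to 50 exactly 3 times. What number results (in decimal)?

50 → 5² + 0² = 25 + 0 = 25
25 → 2² + 5² = 4 + 25 = 29
29 → 2² + 9² = 4 + 81 = 85

85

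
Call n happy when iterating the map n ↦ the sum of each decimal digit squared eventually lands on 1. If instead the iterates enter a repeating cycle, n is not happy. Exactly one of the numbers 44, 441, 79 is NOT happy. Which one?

44: 44 → 32 → 13 → 10 → 1  — reaches 1 (happy)
441: 441 → 33 → 18 → 65 → 61 → 37 → 58 → 89 → 145 → 42 → 20 → 4 → 16 → 37  — repeats 37 (not happy)
79: 79 → 130 → 10 → 1  — reaches 1 (happy)

441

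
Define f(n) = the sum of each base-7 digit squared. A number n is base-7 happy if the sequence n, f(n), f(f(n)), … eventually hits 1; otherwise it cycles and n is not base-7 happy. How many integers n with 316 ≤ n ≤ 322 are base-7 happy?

1

316: 316 → 46 → 52 → 10 → 10  (repeats 10)
317: 317 → 49 → 1  (reaches 1)
318: 318 → 54 → 26 → 34 → 52 → 10 → 10  (repeats 10)
319: 319 → 61 → 27 → 45 → 45  (repeats 45)
320: 320 → 70 → 10 → 10  (repeats 10)
321: 321 → 81 → 33 → 41 → 61 → 27 → 45 → 45  (repeats 45)
322: 322 → 52 → 10 → 10  (repeats 10)
base-7 happy: 317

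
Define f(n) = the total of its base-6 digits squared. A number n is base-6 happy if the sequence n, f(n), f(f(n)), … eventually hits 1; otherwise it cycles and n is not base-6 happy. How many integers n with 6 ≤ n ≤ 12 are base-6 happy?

1

6: 6 → 1  (reaches 1)
7: 7 → 2 → 4 → 16 → 20 → 13 → 5 → 25 → 17 → 29 → 41 → 26 → 20  (repeats 20)
8: 8 → 5 → 25 → 17 → 29 → 41 → 26 → 20 → 13 → 5  (repeats 5)
9: 9 → 10 → 17 → 29 → 41 → 26 → 20 → 13 → 5 → 25 → 17  (repeats 17)
10: 10 → 17 → 29 → 41 → 26 → 20 → 13 → 5 → 25 → 17  (repeats 17)
11: 11 → 26 → 20 → 13 → 5 → 25 → 17 → 29 → 41 → 26  (repeats 26)
12: 12 → 4 → 16 → 20 → 13 → 5 → 25 → 17 → 29 → 41 → 26 → 20  (repeats 20)
base-6 happy: 6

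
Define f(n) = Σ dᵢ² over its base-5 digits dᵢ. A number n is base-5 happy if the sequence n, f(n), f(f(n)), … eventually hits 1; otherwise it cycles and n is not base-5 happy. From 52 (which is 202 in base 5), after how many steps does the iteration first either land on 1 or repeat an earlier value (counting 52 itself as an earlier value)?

5

52 = (2,0,2)_5 → 2² + 0² + 2² = 8
8 = (1,3)_5 → 1² + 3² = 10
10 = (2,0)_5 → 2² + 0² = 4
4 = (4)_5 → 4² = 16
16 = (3,1)_5 → 3² + 1² = 10  — 10 repeats.
That took 5 steps.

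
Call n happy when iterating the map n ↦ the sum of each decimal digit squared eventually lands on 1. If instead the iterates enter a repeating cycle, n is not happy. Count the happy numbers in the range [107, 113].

1

107: 107 → 50 → 25 → 29 → 85 → 89 → 145 → 42 → 20 → 4 → 16 → 37 → 58 → 89  — not happy
108: 108 → 65 → 61 → 37 → 58 → 89 → 145 → 42 → 20 → 4 → 16 → 37  — not happy
109: 109 → 82 → 68 → 100 → 1  — happy
110: 110 → 2 → 4 → 16 → 37 → 58 → 89 → 145 → 42 → 20 → 4  — not happy
111: 111 → 3 → 9 → 81 → 65 → 61 → 37 → 58 → 89 → 145 → 42 → 20 → 4 → 16 → 37  — not happy
112: 112 → 6 → 36 → 45 → 41 → 17 → 50 → 25 → 29 → 85 → 89 → 145 → 42 → 20 → 4 → 16 → 37 → 58 → 89  — not happy
113: 113 → 11 → 2 → 4 → 16 → 37 → 58 → 89 → 145 → 42 → 20 → 4  — not happy
happy: 109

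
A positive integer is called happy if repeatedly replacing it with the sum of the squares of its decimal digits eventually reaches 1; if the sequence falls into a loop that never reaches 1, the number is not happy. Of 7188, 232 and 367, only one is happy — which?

367

7188: 7188 → 178 → 114 → 18 → 65 → 61 → 37 → 58 → 89 → 145 → 42 → 20 → 4 → 16 → 37  — repeats 37 (not happy)
232: 232 → 17 → 50 → 25 → 29 → 85 → 89 → 145 → 42 → 20 → 4 → 16 → 37 → 58 → 89  — repeats 89 (not happy)
367: 367 → 94 → 97 → 130 → 10 → 1  — reaches 1 (happy)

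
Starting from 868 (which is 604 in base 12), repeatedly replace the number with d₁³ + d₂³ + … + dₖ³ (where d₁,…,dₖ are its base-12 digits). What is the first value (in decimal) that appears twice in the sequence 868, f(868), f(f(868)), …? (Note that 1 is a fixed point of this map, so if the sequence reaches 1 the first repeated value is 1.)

1

868 = (6,0,4)_12 → 6³ + 0³ + 4³ = 280
280 = (1,11,4)_12 → 1³ + 11³ + 4³ = 1396
1396 = (9,8,4)_12 → 9³ + 8³ + 4³ = 1305
1305 = (9,0,9)_12 → 9³ + 0³ + 9³ = 1458
1458 = (10,1,6)_12 → 10³ + 1³ + 6³ = 1217
1217 = (8,5,5)_12 → 8³ + 5³ + 5³ = 762
762 = (5,3,6)_12 → 5³ + 3³ + 6³ = 368
368 = (2,6,8)_12 → 2³ + 6³ + 8³ = 736
736 = (5,1,4)_12 → 5³ + 1³ + 4³ = 190
190 = (1,3,10)_12 → 1³ + 3³ + 10³ = 1028
1028 = (7,1,8)_12 → 7³ + 1³ + 8³ = 856
856 = (5,11,4)_12 → 5³ + 11³ + 4³ = 1520
1520 = (10,6,8)_12 → 10³ + 6³ + 8³ = 1728
1728 = (1,0,0,0)_12 → 1³ + 0³ + 0³ + 0³ = 1  — reached the fixed point 1.
1 → 1, so 1 is the first repeated value.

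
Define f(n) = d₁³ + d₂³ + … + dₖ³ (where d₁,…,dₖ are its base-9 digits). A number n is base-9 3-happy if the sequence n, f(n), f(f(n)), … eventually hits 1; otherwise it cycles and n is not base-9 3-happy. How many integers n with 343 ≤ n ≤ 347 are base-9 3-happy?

343: 343 → 73 → 513 → 243 → 27 → 27  — not base-9 3-happy
344: 344 → 80 → 1024 → 496 → 218 → 232 → 694 → 638 → 1198 → 470 → 476 → 980 → 540 → 432 → 152 → 856 → 128 → 134 → 638  — not base-9 3-happy
345: 345 → 99 → 9 → 1  — base-9 3-happy
346: 346 → 136 → 218 → 232 → 694 → 638 → 1198 → 470 → 476 → 980 → 540 → 432 → 152 → 856 → 128 → 134 → 638  — not base-9 3-happy
347: 347 → 197 → 547 → 775 → 127 → 127  — not base-9 3-happy
base-9 3-happy: 345

1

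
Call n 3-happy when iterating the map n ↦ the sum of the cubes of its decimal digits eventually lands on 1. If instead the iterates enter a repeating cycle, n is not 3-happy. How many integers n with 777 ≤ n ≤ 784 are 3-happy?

1

777: 777 → 1029 → 738 → 882 → 1032 → 36 → 243 → 99 → 1458 → 702 → 351 → 153 → 153  (repeats 153)
778: 778 → 1198 → 1243 → 100 → 1  (reaches 1)
779: 779 → 1415 → 191 → 731 → 371 → 371  (repeats 371)
780: 780 → 855 → 762 → 567 → 684 → 792 → 1080 → 513 → 153 → 153  (repeats 153)
781: 781 → 856 → 853 → 664 → 496 → 1009 → 730 → 370 → 370  (repeats 370)
782: 782 → 863 → 755 → 593 → 881 → 1025 → 134 → 92 → 737 → 713 → 371 → 371  (repeats 371)
783: 783 → 882 → 1032 → 36 → 243 → 99 → 1458 → 702 → 351 → 153 → 153  (repeats 153)
784: 784 → 919 → 1459 → 919  (repeats 919)
3-happy: 778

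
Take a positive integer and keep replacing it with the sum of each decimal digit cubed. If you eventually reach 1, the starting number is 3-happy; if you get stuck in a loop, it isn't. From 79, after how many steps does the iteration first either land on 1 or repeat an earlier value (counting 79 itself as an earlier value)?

5

79 → 7³ + 9³ = 1072
1072 → 1³ + 0³ + 7³ + 2³ = 352
352 → 3³ + 5³ + 2³ = 160
160 → 1³ + 6³ + 0³ = 217
217 → 2³ + 1³ + 7³ = 352  — 352 repeats.
That took 5 steps.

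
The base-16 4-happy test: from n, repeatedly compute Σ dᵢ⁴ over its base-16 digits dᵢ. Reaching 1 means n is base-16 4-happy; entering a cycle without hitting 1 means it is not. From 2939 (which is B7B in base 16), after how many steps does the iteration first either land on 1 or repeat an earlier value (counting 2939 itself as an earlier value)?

15

2939 = (11,7,11)_16 → 11⁴ + 7⁴ + 11⁴ = 31683
31683 = (7,11,12,3)_16 → 7⁴ + 11⁴ + 12⁴ + 3⁴ = 37859
37859 = (9,3,14,3)_16 → 9⁴ + 3⁴ + 14⁴ + 3⁴ = 45139
45139 = (11,0,5,3)_16 → 11⁴ + 0⁴ + 5⁴ + 3⁴ = 15347
15347 = (3,11,15,3)_16 → 3⁴ + 11⁴ + 15⁴ + 3⁴ = 65428
65428 = (15,15,9,4)_16 → 15⁴ + 15⁴ + 9⁴ + 4⁴ = 108067
108067 = (1,10,6,2,3)_16 → 1⁴ + 10⁴ + 6⁴ + 2⁴ + 3⁴ = 11394
11394 = (2,12,8,2)_16 → 2⁴ + 12⁴ + 8⁴ + 2⁴ = 24864
24864 = (6,1,2,0)_16 → 6⁴ + 1⁴ + 2⁴ + 0⁴ = 1313
1313 = (5,2,1)_16 → 5⁴ + 2⁴ + 1⁴ = 642
642 = (2,8,2)_16 → 2⁴ + 8⁴ + 2⁴ = 4128
4128 = (1,0,2,0)_16 → 1⁴ + 0⁴ + 2⁴ + 0⁴ = 17
17 = (1,1)_16 → 1⁴ + 1⁴ = 2
2 = (2)_16 → 2⁴ = 16
16 = (1,0)_16 → 1⁴ + 0⁴ = 1  — reached 1.
That took 15 steps.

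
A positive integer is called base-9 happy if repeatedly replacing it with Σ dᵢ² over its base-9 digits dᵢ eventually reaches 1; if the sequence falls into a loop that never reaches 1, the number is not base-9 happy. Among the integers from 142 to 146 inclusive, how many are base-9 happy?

142: 142 → 86 → 26 → 68 → 74 → 68  (repeats 68)
143: 143 → 101 → 9 → 1  (reaches 1)
144: 144 → 50 → 50  (repeats 50)
145: 145 → 51 → 61 → 85 → 17 → 65 → 53 → 89 → 65  (repeats 65)
146: 146 → 54 → 36 → 16 → 50 → 50  (repeats 50)
base-9 happy: 143

1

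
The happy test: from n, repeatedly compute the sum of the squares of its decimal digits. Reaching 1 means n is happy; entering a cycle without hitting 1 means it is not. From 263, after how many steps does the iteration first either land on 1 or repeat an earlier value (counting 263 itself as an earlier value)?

263 → 2² + 6² + 3² = 4 + 36 + 9 = 49
49 → 4² + 9² = 16 + 81 = 97
97 → 9² + 7² = 81 + 49 = 130
130 → 1² + 3² + 0² = 1 + 9 + 0 = 10
10 → 1² + 0² = 1 + 0 = 1  — reached 1.
That took 5 steps.

5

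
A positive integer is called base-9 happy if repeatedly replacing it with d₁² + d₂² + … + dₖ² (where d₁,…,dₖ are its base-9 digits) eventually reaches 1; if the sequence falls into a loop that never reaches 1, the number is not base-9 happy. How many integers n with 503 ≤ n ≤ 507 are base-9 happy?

503: 503 → 101 → 9 → 1  — base-9 happy
504: 504 → 40 → 32 → 34 → 58 → 52 → 74 → 68 → 74  — not base-9 happy
505: 505 → 41 → 41  — not base-9 happy
506: 506 → 44 → 80 → 128 → 30 → 18 → 4 → 16 → 50 → 50  — not base-9 happy
507: 507 → 49 → 41 → 41  — not base-9 happy
base-9 happy: 503

1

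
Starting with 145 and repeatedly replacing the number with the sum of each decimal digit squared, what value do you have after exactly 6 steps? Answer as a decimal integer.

145 → 42
42 → 20
20 → 4
4 → 16
16 → 37
37 → 58

58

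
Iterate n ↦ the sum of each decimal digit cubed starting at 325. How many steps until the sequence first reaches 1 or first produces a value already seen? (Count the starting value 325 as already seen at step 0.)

325 → 3³ + 2³ + 5³ = 27 + 8 + 125 = 160
160 → 1³ + 6³ + 0³ = 1 + 216 + 0 = 217
217 → 2³ + 1³ + 7³ = 8 + 1 + 343 = 352
352 → 3³ + 5³ + 2³ = 27 + 125 + 8 = 160  — 160 repeats.
That took 4 steps.

4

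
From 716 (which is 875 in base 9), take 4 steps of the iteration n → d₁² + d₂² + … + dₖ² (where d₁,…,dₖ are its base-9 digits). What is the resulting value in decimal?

716 = (8,7,5)_9 → 138
138 = (1,6,3)_9 → 46
46 = (5,1)_9 → 26
26 = (2,8)_9 → 68

68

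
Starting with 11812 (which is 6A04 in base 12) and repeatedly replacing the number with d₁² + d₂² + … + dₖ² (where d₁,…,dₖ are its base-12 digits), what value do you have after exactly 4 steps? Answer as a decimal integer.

20

11812 = (6,10,0,4)_12 → 6² + 10² + 0² + 4² = 152
152 = (1,0,8)_12 → 1² + 0² + 8² = 65
65 = (5,5)_12 → 5² + 5² = 50
50 = (4,2)_12 → 4² + 2² = 20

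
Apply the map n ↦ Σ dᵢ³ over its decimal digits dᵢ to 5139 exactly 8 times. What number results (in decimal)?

5139 → 882
882 → 1032
1032 → 36
36 → 243
243 → 99
99 → 1458
1458 → 702
702 → 351

351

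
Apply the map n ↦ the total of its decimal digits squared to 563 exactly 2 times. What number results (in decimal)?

563 → 5² + 6² + 3² = 25 + 36 + 9 = 70
70 → 7² + 0² = 49 + 0 = 49

49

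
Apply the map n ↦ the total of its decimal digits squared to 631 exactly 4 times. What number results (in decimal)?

631 → 6² + 3² + 1² = 36 + 9 + 1 = 46
46 → 4² + 6² = 16 + 36 = 52
52 → 5² + 2² = 25 + 4 = 29
29 → 2² + 9² = 4 + 81 = 85

85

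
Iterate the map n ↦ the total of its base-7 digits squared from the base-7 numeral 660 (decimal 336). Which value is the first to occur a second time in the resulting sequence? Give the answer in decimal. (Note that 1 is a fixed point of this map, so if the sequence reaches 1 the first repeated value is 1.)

4

336 = (6,6,0)_7 → 6² + 6² + 0² = 36 + 36 + 0 = 72
72 = (1,3,2)_7 → 1² + 3² + 2² = 1 + 9 + 4 = 14
14 = (2,0)_7 → 2² + 0² = 4 + 0 = 4
4 = (4)_7 → 4² = 16
16 = (2,2)_7 → 2² + 2² = 4 + 4 = 8
8 = (1,1)_7 → 1² + 1² = 1 + 1 = 2
2 = (2)_7 → 2² = 4  — 4 already appeared earlier.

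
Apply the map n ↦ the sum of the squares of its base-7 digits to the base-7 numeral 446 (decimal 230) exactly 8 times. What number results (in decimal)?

16

230 = (4,4,6)_7 → 68
68 = (1,2,5)_7 → 30
30 = (4,2)_7 → 20
20 = (2,6)_7 → 40
40 = (5,5)_7 → 50
50 = (1,0,1)_7 → 2
2 = (2)_7 → 4
4 = (4)_7 → 16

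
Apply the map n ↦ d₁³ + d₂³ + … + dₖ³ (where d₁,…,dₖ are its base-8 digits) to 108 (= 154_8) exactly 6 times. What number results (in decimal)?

108 = (1,5,4)_8 → 190
190 = (2,7,6)_8 → 567
567 = (1,0,6,7)_8 → 560
560 = (1,0,6,0)_8 → 217
217 = (3,3,1)_8 → 55
55 = (6,7)_8 → 559

559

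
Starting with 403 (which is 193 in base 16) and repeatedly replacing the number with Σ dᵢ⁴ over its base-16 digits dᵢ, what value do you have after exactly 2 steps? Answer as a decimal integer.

57268

403 = (1,9,3)_16 → 6643
6643 = (1,9,15,3)_16 → 57268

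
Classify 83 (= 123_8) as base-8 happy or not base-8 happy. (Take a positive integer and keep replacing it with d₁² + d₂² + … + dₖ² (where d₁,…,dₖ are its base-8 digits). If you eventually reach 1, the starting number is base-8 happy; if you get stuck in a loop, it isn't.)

not base-8 happy

83 = (1,2,3)_8 → 14
14 = (1,6)_8 → 37
37 = (4,5)_8 → 41
41 = (5,1)_8 → 26
26 = (3,2)_8 → 13
13 = (1,5)_8 → 26  — 26 already seen; the sequence cycles without reaching 1.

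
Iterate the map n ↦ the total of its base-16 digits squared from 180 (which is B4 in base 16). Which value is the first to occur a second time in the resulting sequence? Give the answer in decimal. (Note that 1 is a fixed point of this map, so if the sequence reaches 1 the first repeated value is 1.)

180 = (11,4)_16 → 11² + 4² = 137
137 = (8,9)_16 → 8² + 9² = 145
145 = (9,1)_16 → 9² + 1² = 82
82 = (5,2)_16 → 5² + 2² = 29
29 = (1,13)_16 → 1² + 13² = 170
170 = (10,10)_16 → 10² + 10² = 200
200 = (12,8)_16 → 12² + 8² = 208
208 = (13,0)_16 → 13² + 0² = 169
169 = (10,9)_16 → 10² + 9² = 181
181 = (11,5)_16 → 11² + 5² = 146
146 = (9,2)_16 → 9² + 2² = 85
85 = (5,5)_16 → 5² + 5² = 50
50 = (3,2)_16 → 3² + 2² = 13
13 = (13)_16 → 13² = 169  — 169 already appeared earlier.

169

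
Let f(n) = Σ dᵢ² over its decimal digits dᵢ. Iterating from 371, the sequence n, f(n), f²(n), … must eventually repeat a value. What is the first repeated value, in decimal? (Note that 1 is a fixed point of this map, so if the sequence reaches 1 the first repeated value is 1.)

371 → 3² + 7² + 1² = 59
59 → 5² + 9² = 106
106 → 1² + 0² + 6² = 37
37 → 3² + 7² = 58
58 → 5² + 8² = 89
89 → 8² + 9² = 145
145 → 1² + 4² + 5² = 42
42 → 4² + 2² = 20
20 → 2² + 0² = 4
4 → 4² = 16
16 → 1² + 6² = 37  — 37 already appeared earlier.

37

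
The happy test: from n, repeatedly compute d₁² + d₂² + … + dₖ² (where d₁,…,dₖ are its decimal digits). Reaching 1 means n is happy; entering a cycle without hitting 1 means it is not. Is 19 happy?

19 → 1² + 9² = 1 + 81 = 82
82 → 8² + 2² = 64 + 4 = 68
68 → 6² + 8² = 36 + 64 = 100
100 → 1² + 0² + 0² = 1 + 0 + 0 = 1  — reached 1.

happy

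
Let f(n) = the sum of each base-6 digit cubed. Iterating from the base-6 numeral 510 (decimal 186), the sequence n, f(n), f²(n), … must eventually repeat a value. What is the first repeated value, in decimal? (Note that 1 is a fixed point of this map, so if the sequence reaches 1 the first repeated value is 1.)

28

186 = (5,1,0)_6 → 5³ + 1³ + 0³ = 126
126 = (3,3,0)_6 → 3³ + 3³ + 0³ = 54
54 = (1,3,0)_6 → 1³ + 3³ + 0³ = 28
28 = (4,4)_6 → 4³ + 4³ = 128
128 = (3,3,2)_6 → 3³ + 3³ + 2³ = 62
62 = (1,4,2)_6 → 1³ + 4³ + 2³ = 73
73 = (2,0,1)_6 → 2³ + 0³ + 1³ = 9
9 = (1,3)_6 → 1³ + 3³ = 28  — 28 already appeared earlier.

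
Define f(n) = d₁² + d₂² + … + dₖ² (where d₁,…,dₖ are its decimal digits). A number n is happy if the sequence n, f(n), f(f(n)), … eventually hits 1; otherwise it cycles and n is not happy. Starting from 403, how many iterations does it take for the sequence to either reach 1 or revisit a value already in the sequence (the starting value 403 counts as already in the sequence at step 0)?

12

403 → 25
25 → 29
29 → 85
85 → 89
89 → 145
145 → 42
42 → 20
20 → 4
4 → 16
16 → 37
37 → 58
58 → 89  — 89 repeats.
That took 12 steps.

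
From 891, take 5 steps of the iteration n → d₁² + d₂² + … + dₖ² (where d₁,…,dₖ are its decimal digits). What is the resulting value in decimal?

29

891 → 146
146 → 53
53 → 34
34 → 25
25 → 29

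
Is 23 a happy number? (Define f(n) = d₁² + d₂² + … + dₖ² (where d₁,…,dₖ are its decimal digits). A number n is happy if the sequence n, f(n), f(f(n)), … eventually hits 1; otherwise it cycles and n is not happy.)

happy

23 → 13
13 → 10
10 → 1  — reached 1.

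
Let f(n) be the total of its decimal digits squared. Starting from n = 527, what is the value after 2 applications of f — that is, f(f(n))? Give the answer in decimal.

113

527 → 5² + 2² + 7² = 25 + 4 + 49 = 78
78 → 7² + 8² = 49 + 64 = 113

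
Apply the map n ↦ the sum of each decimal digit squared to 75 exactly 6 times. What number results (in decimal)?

89

75 → 7² + 5² = 74
74 → 7² + 4² = 65
65 → 6² + 5² = 61
61 → 6² + 1² = 37
37 → 3² + 7² = 58
58 → 5² + 8² = 89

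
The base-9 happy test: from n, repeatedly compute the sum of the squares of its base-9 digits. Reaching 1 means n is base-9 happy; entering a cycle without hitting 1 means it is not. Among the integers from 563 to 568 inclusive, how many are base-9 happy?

563: 563 → 125 → 81 → 1  — base-9 happy
564: 564 → 136 → 38 → 20 → 8 → 64 → 50 → 50  — not base-9 happy
565: 565 → 149 → 75 → 73 → 65 → 53 → 89 → 65  — not base-9 happy
566: 566 → 164 → 8 → 64 → 50 → 50  — not base-9 happy
567: 567 → 49 → 41 → 41  — not base-9 happy
568: 568 → 50 → 50  — not base-9 happy
base-9 happy: 563

1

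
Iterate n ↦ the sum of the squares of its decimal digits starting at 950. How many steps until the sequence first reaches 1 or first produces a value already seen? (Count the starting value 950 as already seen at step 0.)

950 → 106
106 → 37
37 → 58
58 → 89
89 → 145
145 → 42
42 → 20
20 → 4
4 → 16
16 → 37  — 37 repeats.
That took 10 steps.

10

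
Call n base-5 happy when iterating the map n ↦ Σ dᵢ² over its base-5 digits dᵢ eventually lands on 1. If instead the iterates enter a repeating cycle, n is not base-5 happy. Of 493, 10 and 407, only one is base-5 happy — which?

493

493: 493 → 43 → 19 → 25 → 1  — reaches 1 (base-5 happy)
10: 10 → 4 → 16 → 10  — repeats 10 (not base-5 happy)
407: 407 → 15 → 9 → 17 → 13 → 13  — repeats 13 (not base-5 happy)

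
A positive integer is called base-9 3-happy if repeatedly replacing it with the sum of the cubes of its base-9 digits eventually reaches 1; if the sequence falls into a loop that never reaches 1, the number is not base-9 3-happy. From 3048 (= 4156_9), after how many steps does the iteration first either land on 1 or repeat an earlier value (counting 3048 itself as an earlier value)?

3

3048 = (4,1,5,6)_9 → 4³ + 1³ + 5³ + 6³ = 406
406 = (5,0,1)_9 → 5³ + 0³ + 1³ = 126
126 = (1,5,0)_9 → 1³ + 5³ + 0³ = 126  — 126 repeats.
That took 3 steps.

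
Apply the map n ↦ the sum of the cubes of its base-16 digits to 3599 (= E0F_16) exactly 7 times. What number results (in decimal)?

3599 = (14,0,15)_16 → 14³ + 0³ + 15³ = 6119
6119 = (1,7,14,7)_16 → 1³ + 7³ + 14³ + 7³ = 3431
3431 = (13,6,7)_16 → 13³ + 6³ + 7³ = 2756
2756 = (10,12,4)_16 → 10³ + 12³ + 4³ = 2792
2792 = (10,14,8)_16 → 10³ + 14³ + 8³ = 4256
4256 = (1,0,10,0)_16 → 1³ + 0³ + 10³ + 0³ = 1001
1001 = (3,14,9)_16 → 3³ + 14³ + 9³ = 3500

3500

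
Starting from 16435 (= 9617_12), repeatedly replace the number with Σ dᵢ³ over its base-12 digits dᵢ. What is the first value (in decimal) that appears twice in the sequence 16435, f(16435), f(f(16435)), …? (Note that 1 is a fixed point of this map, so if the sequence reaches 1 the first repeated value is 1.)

16435 = (9,6,1,7)_12 → 9³ + 6³ + 1³ + 7³ = 729 + 216 + 1 + 343 = 1289
1289 = (8,11,5)_12 → 8³ + 11³ + 5³ = 512 + 1331 + 125 = 1968
1968 = (1,1,8,0)_12 → 1³ + 1³ + 8³ + 0³ = 1 + 1 + 512 + 0 = 514
514 = (3,6,10)_12 → 3³ + 6³ + 10³ = 27 + 216 + 1000 = 1243
1243 = (8,7,7)_12 → 8³ + 7³ + 7³ = 512 + 343 + 343 = 1198
1198 = (8,3,10)_12 → 8³ + 3³ + 10³ = 512 + 27 + 1000 = 1539
1539 = (10,8,3)_12 → 10³ + 8³ + 3³ = 1000 + 512 + 27 = 1539  — 1539 already appeared earlier.

1539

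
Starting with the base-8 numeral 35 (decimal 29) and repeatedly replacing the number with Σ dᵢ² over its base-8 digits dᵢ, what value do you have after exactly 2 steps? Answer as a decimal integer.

29 = (3,5)_8 → 3² + 5² = 9 + 25 = 34
34 = (4,2)_8 → 4² + 2² = 16 + 4 = 20

20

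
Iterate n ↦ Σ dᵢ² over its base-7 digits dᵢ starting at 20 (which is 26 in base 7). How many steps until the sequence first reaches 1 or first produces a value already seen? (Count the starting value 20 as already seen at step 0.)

7

20 = (2,6)_7 → 2² + 6² = 4 + 36 = 40
40 = (5,5)_7 → 5² + 5² = 25 + 25 = 50
50 = (1,0,1)_7 → 1² + 0² + 1² = 1 + 0 + 1 = 2
2 = (2)_7 → 2² = 4
4 = (4)_7 → 4² = 16
16 = (2,2)_7 → 2² + 2² = 4 + 4 = 8
8 = (1,1)_7 → 1² + 1² = 1 + 1 = 2  — 2 repeats.
That took 7 steps.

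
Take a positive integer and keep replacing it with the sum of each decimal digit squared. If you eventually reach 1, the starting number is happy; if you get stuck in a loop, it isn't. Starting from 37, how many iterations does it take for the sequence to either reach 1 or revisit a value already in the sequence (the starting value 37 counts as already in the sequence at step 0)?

8

37 → 3² + 7² = 58
58 → 5² + 8² = 89
89 → 8² + 9² = 145
145 → 1² + 4² + 5² = 42
42 → 4² + 2² = 20
20 → 2² + 0² = 4
4 → 4² = 16
16 → 1² + 6² = 37  — 37 repeats.
That took 8 steps.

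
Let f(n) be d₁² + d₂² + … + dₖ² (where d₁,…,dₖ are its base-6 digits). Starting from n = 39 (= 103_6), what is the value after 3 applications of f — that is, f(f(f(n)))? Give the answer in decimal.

29

39 = (1,0,3)_6 → 1² + 0² + 3² = 1 + 0 + 9 = 10
10 = (1,4)_6 → 1² + 4² = 1 + 16 = 17
17 = (2,5)_6 → 2² + 5² = 4 + 25 = 29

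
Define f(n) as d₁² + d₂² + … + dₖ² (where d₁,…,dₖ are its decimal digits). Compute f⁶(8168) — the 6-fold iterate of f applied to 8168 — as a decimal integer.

58

8168 → 165
165 → 62
62 → 40
40 → 16
16 → 37
37 → 58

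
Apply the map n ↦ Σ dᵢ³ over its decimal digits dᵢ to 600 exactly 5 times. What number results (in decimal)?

432

600 → 6³ + 0³ + 0³ = 216 + 0 + 0 = 216
216 → 2³ + 1³ + 6³ = 8 + 1 + 216 = 225
225 → 2³ + 2³ + 5³ = 8 + 8 + 125 = 141
141 → 1³ + 4³ + 1³ = 1 + 64 + 1 = 66
66 → 6³ + 6³ = 216 + 216 = 432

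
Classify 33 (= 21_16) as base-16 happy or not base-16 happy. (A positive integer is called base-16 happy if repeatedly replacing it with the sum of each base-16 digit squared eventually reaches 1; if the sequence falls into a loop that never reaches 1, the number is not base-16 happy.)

not base-16 happy

33 = (2,1)_16 → 2² + 1² = 5
5 = (5)_16 → 5² = 25
25 = (1,9)_16 → 1² + 9² = 82
82 = (5,2)_16 → 5² + 2² = 29
29 = (1,13)_16 → 1² + 13² = 170
170 = (10,10)_16 → 10² + 10² = 200
200 = (12,8)_16 → 12² + 8² = 208
208 = (13,0)_16 → 13² + 0² = 169
169 = (10,9)_16 → 10² + 9² = 181
181 = (11,5)_16 → 11² + 5² = 146
146 = (9,2)_16 → 9² + 2² = 85
85 = (5,5)_16 → 5² + 5² = 50
50 = (3,2)_16 → 3² + 2² = 13
13 = (13)_16 → 13² = 169  — 169 already seen; the sequence cycles without reaching 1.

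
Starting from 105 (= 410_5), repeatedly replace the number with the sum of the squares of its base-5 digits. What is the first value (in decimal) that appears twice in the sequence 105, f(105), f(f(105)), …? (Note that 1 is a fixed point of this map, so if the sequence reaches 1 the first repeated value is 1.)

13

105 = (4,1,0)_5 → 4² + 1² + 0² = 16 + 1 + 0 = 17
17 = (3,2)_5 → 3² + 2² = 9 + 4 = 13
13 = (2,3)_5 → 2² + 3² = 4 + 9 = 13  — 13 already appeared earlier.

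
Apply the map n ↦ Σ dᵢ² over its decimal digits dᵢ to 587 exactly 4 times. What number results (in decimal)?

587 → 138
138 → 74
74 → 65
65 → 61

61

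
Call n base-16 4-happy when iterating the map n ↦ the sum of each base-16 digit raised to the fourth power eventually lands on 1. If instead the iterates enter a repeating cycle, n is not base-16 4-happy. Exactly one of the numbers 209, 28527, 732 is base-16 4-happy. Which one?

209

209: 209 → 28562 → 58498 → 42784 → 12417 → 4178 → 642 → 4128 → 17 → 2 → 16 → 1  — reaches 1 (base-16 4-happy)
28527: 28527 → 103842 → 17203 → 499 → 50707 → 22114 → 3233 → 30737 → 6499 → 7939 → 50707  — repeats 50707 (not base-16 4-happy)
732: 732 → 49313 → 30737 → 6499 → 7939 → 50707 → 22114 → 3233 → 30737  — repeats 30737 (not base-16 4-happy)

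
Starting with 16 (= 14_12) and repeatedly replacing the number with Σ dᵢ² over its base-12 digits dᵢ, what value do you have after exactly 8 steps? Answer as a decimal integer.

16 = (1,4)_12 → 17
17 = (1,5)_12 → 26
26 = (2,2)_12 → 8
8 = (8)_12 → 64
64 = (5,4)_12 → 41
41 = (3,5)_12 → 34
34 = (2,10)_12 → 104
104 = (8,8)_12 → 128

128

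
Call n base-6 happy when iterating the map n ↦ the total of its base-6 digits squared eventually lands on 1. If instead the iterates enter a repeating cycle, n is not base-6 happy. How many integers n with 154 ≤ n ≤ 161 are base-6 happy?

1

154: 154 → 33 → 34 → 41 → 26 → 20 → 13 → 5 → 25 → 17 → 29 → 41  — not base-6 happy
155: 155 → 42 → 2 → 4 → 16 → 20 → 13 → 5 → 25 → 17 → 29 → 41 → 26 → 20  — not base-6 happy
156: 156 → 20 → 13 → 5 → 25 → 17 → 29 → 41 → 26 → 20  — not base-6 happy
157: 157 → 21 → 18 → 9 → 10 → 17 → 29 → 41 → 26 → 20 → 13 → 5 → 25 → 17  — not base-6 happy
158: 158 → 24 → 16 → 20 → 13 → 5 → 25 → 17 → 29 → 41 → 26 → 20  — not base-6 happy
159: 159 → 29 → 41 → 26 → 20 → 13 → 5 → 25 → 17 → 29  — not base-6 happy
160: 160 → 36 → 1  — base-6 happy
161: 161 → 45 → 11 → 26 → 20 → 13 → 5 → 25 → 17 → 29 → 41 → 26  — not base-6 happy
base-6 happy: 160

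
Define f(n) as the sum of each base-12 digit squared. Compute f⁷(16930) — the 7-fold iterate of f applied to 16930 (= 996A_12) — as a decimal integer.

26

16930 = (9,9,6,10)_12 → 9² + 9² + 6² + 10² = 298
298 = (2,0,10)_12 → 2² + 0² + 10² = 104
104 = (8,8)_12 → 8² + 8² = 128
128 = (10,8)_12 → 10² + 8² = 164
164 = (1,1,8)_12 → 1² + 1² + 8² = 66
66 = (5,6)_12 → 5² + 6² = 61
61 = (5,1)_12 → 5² + 1² = 26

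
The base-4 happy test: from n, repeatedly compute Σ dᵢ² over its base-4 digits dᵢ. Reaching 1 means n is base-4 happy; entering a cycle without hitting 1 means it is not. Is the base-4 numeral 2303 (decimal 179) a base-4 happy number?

base-4 happy

179 = (2,3,0,3)_4 → 2² + 3² + 0² + 3² = 22
22 = (1,1,2)_4 → 1² + 1² + 2² = 6
6 = (1,2)_4 → 1² + 2² = 5
5 = (1,1)_4 → 1² + 1² = 2
2 = (2)_4 → 2² = 4
4 = (1,0)_4 → 1² + 0² = 1  — reached 1.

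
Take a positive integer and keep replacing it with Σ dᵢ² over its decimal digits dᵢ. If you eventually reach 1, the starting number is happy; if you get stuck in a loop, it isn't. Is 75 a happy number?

not happy

75 → 7² + 5² = 49 + 25 = 74
74 → 7² + 4² = 49 + 16 = 65
65 → 6² + 5² = 36 + 25 = 61
61 → 6² + 1² = 36 + 1 = 37
37 → 3² + 7² = 9 + 49 = 58
58 → 5² + 8² = 25 + 64 = 89
89 → 8² + 9² = 64 + 81 = 145
145 → 1² + 4² + 5² = 1 + 16 + 25 = 42
42 → 4² + 2² = 16 + 4 = 20
20 → 2² + 0² = 4 + 0 = 4
4 → 4² = 16
16 → 1² + 6² = 1 + 36 = 37  — 37 already seen; the sequence cycles without reaching 1.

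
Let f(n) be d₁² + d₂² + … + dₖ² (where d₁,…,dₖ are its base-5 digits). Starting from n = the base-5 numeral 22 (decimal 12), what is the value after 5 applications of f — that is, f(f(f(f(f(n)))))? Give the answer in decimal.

12 = (2,2)_5 → 2² + 2² = 8
8 = (1,3)_5 → 1² + 3² = 10
10 = (2,0)_5 → 2² + 0² = 4
4 = (4)_5 → 4² = 16
16 = (3,1)_5 → 3² + 1² = 10

10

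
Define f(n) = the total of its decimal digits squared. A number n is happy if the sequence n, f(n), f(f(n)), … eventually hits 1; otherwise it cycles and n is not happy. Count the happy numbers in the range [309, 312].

309: 309 → 90 → 81 → 65 → 61 → 37 → 58 → 89 → 145 → 42 → 20 → 4 → 16 → 37  — not happy
310: 310 → 10 → 1  — happy
311: 311 → 11 → 2 → 4 → 16 → 37 → 58 → 89 → 145 → 42 → 20 → 4  — not happy
312: 312 → 14 → 17 → 50 → 25 → 29 → 85 → 89 → 145 → 42 → 20 → 4 → 16 → 37 → 58 → 89  — not happy
happy: 310

1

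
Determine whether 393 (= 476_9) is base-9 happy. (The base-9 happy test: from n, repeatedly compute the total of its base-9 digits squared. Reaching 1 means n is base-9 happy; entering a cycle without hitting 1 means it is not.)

base-9 happy

393 = (4,7,6)_9 → 4² + 7² + 6² = 16 + 49 + 36 = 101
101 = (1,2,2)_9 → 1² + 2² + 2² = 1 + 4 + 4 = 9
9 = (1,0)_9 → 1² + 0² = 1 + 0 = 1  — reached 1.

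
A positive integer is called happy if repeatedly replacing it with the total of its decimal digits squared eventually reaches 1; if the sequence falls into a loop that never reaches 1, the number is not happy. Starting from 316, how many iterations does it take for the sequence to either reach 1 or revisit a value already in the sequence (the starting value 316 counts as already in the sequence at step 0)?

13

316 → 3² + 1² + 6² = 46
46 → 4² + 6² = 52
52 → 5² + 2² = 29
29 → 2² + 9² = 85
85 → 8² + 5² = 89
89 → 8² + 9² = 145
145 → 1² + 4² + 5² = 42
42 → 4² + 2² = 20
20 → 2² + 0² = 4
4 → 4² = 16
16 → 1² + 6² = 37
37 → 3² + 7² = 58
58 → 5² + 8² = 89  — 89 repeats.
That took 13 steps.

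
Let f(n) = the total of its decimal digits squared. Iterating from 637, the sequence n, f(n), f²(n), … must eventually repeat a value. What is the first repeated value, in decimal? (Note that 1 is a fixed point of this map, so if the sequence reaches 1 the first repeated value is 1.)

637 → 6² + 3² + 7² = 36 + 9 + 49 = 94
94 → 9² + 4² = 81 + 16 = 97
97 → 9² + 7² = 81 + 49 = 130
130 → 1² + 3² + 0² = 1 + 9 + 0 = 10
10 → 1² + 0² = 1 + 0 = 1  — reached the fixed point 1.
1 → 1, so 1 is the first repeated value.

1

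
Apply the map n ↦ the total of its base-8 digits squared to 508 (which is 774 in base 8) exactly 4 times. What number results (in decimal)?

508 = (7,7,4)_8 → 7² + 7² + 4² = 114
114 = (1,6,2)_8 → 1² + 6² + 2² = 41
41 = (5,1)_8 → 5² + 1² = 26
26 = (3,2)_8 → 3² + 2² = 13

13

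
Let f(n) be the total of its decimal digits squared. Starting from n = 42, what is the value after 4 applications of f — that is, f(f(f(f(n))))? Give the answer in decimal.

42 → 4² + 2² = 16 + 4 = 20
20 → 2² + 0² = 4 + 0 = 4
4 → 4² = 16
16 → 1² + 6² = 1 + 36 = 37

37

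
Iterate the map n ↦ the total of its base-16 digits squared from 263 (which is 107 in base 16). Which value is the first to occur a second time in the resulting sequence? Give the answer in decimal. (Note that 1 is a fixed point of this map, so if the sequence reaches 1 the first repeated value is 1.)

50

263 = (1,0,7)_16 → 50
50 = (3,2)_16 → 13
13 = (13)_16 → 169
169 = (10,9)_16 → 181
181 = (11,5)_16 → 146
146 = (9,2)_16 → 85
85 = (5,5)_16 → 50  — 50 already appeared earlier.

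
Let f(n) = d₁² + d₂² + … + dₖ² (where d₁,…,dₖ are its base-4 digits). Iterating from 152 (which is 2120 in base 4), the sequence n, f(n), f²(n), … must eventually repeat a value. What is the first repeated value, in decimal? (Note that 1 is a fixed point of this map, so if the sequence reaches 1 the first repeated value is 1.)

1

152 = (2,1,2,0)_4 → 2² + 1² + 2² + 0² = 4 + 1 + 4 + 0 = 9
9 = (2,1)_4 → 2² + 1² = 4 + 1 = 5
5 = (1,1)_4 → 1² + 1² = 1 + 1 = 2
2 = (2)_4 → 2² = 4
4 = (1,0)_4 → 1² + 0² = 1 + 0 = 1  — reached the fixed point 1.
1 → 1, so 1 is the first repeated value.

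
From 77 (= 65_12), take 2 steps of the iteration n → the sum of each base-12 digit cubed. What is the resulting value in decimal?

197

77 = (6,5)_12 → 6³ + 5³ = 341
341 = (2,4,5)_12 → 2³ + 4³ + 5³ = 197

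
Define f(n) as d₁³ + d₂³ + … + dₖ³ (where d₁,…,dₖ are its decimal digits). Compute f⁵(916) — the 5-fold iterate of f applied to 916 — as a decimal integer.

370

916 → 9³ + 1³ + 6³ = 946
946 → 9³ + 4³ + 6³ = 1009
1009 → 1³ + 0³ + 0³ + 9³ = 730
730 → 7³ + 3³ + 0³ = 370
370 → 3³ + 7³ + 0³ = 370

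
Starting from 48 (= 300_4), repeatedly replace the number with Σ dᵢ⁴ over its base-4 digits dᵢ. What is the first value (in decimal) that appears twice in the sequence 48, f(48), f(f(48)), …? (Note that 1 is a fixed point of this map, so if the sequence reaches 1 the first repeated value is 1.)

48 = (3,0,0)_4 → 3⁴ + 0⁴ + 0⁴ = 81 + 0 + 0 = 81
81 = (1,1,0,1)_4 → 1⁴ + 1⁴ + 0⁴ + 1⁴ = 1 + 1 + 0 + 1 = 3
3 = (3)_4 → 3⁴ = 81  — 81 already appeared earlier.

81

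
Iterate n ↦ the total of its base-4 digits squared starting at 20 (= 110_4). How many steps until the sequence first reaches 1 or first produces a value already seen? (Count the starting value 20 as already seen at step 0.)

3

20 = (1,1,0)_4 → 1² + 1² + 0² = 1 + 1 + 0 = 2
2 = (2)_4 → 2² = 4
4 = (1,0)_4 → 1² + 0² = 1 + 0 = 1  — reached 1.
That took 3 steps.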